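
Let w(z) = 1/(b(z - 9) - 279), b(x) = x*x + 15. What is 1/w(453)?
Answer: 196872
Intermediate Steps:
b(x) = 15 + x² (b(x) = x² + 15 = 15 + x²)
w(z) = 1/(-264 + (-9 + z)²) (w(z) = 1/((15 + (z - 9)²) - 279) = 1/((15 + (-9 + z)²) - 279) = 1/(-264 + (-9 + z)²))
1/w(453) = 1/(1/(-264 + (-9 + 453)²)) = 1/(1/(-264 + 444²)) = 1/(1/(-264 + 197136)) = 1/(1/196872) = 196872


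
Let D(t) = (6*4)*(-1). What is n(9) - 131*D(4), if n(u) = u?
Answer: 3153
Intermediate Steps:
D(t) = -24 (D(t) = 24*(-1) = -24)
n(9) - 131*D(4) = 9 - 131*(-24) = 9 + 3144 = 3153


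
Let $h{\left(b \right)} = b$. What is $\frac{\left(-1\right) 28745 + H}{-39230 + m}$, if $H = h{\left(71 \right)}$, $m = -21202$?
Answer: $\frac{4779}{10072} \approx 0.47448$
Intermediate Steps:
$H = 71$
$\frac{\left(-1\right) 28745 + H}{-39230 + m} = \frac{\left(-1\right) 28745 + 71}{-39230 - 21202} = \frac{-28745 + 71}{-60432} = \left(-28674\right) \left(- \frac{1}{60432}\right) = \frac{4779}{10072}$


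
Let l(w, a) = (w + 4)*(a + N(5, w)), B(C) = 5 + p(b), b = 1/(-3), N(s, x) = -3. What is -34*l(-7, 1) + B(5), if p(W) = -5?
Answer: -204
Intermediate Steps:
b = -⅓ ≈ -0.33333
B(C) = 0 (B(C) = 5 - 5 = 0)
l(w, a) = (-3 + a)*(4 + w) (l(w, a) = (w + 4)*(a - 3) = (4 + w)*(-3 + a) = (-3 + a)*(4 + w))
-34*l(-7, 1) + B(5) = -34*(-12 - 3*(-7) + 4*1 + 1*(-7)) + 0 = -34*(-12 + 21 + 4 - 7) + 0 = -34*6 + 0 = -204 + 0 = -204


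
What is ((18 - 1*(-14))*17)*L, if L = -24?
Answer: -13056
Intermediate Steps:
((18 - 1*(-14))*17)*L = ((18 - 1*(-14))*17)*(-24) = ((18 + 14)*17)*(-24) = (32*17)*(-24) = 544*(-24) = -13056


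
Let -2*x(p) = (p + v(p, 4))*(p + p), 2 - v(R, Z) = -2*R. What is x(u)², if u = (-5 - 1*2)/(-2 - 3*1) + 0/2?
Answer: 47089/625 ≈ 75.342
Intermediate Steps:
v(R, Z) = 2 + 2*R (v(R, Z) = 2 - (-2)*R = 2 + 2*R)
u = 7/5 (u = (-5 - 2)/(-2 - 3) + 0*(½) = -7/(-5) + 0 = -7*(-⅕) + 0 = 7/5 + 0 = 7/5 ≈ 1.4000)
x(p) = -p*(2 + 3*p) (x(p) = -(p + (2 + 2*p))*(p + p)/2 = -(2 + 3*p)*2*p/2 = -p*(2 + 3*p))
x(u)² = (-1*7/5*(2 + 3*(7/5)))² = (-1*7/5*(2 + 21/5))² = (-1*7/5*31/5)² = (-217/25)² = 47089/625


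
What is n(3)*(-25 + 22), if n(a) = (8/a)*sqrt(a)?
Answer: -8*sqrt(3) ≈ -13.856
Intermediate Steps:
n(a) = 8/sqrt(a)
n(3)*(-25 + 22) = (8/sqrt(3))*(-25 + 22) = (8*(sqrt(3)/3))*(-3) = (8*sqrt(3)/3)*(-3) = -8*sqrt(3)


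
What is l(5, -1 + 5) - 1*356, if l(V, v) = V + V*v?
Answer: -331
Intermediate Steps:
l(5, -1 + 5) - 1*356 = 5*(1 + (-1 + 5)) - 1*356 = 5*(1 + 4) - 356 = 5*5 - 356 = 25 - 356 = -331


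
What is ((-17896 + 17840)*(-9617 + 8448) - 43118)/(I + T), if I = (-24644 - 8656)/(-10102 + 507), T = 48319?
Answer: 42881974/92730821 ≈ 0.46243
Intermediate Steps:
I = 6660/1919 (I = -33300/(-9595) = -33300*(-1/9595) = 6660/1919 ≈ 3.4706)
((-17896 + 17840)*(-9617 + 8448) - 43118)/(I + T) = ((-17896 + 17840)*(-9617 + 8448) - 43118)/(6660/1919 + 48319) = (-56*(-1169) - 43118)/(92730821/1919) = (65464 - 43118)*(1919/92730821) = 22346*(1919/92730821) = 42881974/92730821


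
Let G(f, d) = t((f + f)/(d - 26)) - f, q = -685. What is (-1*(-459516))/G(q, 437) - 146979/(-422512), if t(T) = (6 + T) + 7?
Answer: 145689844203/220128752 ≈ 661.84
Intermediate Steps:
t(T) = 13 + T
G(f, d) = 13 - f + 2*f/(-26 + d) (G(f, d) = (13 + (f + f)/(d - 26)) - f = (13 + (2*f)/(-26 + d)) - f = (13 + 2*f/(-26 + d)) - f = 13 - f + 2*f/(-26 + d))
(-1*(-459516))/G(q, 437) - 146979/(-422512) = (-1*(-459516))/(((2*(-685) + (-26 + 437)*(13 - 1*(-685)))/(-26 + 437))) - 146979/(-422512) = 459516/(((-1370 + 411*(13 + 685))/411)) - 146979*(-1/422512) = 459516/(((-1370 + 411*698)/411)) + 146979/422512 = 459516/(((-1370 + 286878)/411)) + 146979/422512 = 459516/(((1/411)*285508)) + 146979/422512 = 459516/(2084/3) + 146979/422512 = 459516*(3/2084) + 146979/422512 = 344637/521 + 146979/422512 = 145689844203/220128752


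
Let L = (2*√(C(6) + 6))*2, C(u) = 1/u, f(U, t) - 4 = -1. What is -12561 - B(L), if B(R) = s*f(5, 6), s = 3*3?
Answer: -12588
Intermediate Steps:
f(U, t) = 3 (f(U, t) = 4 - 1 = 3)
s = 9
L = 2*√222/3 (L = (2*√(1/6 + 6))*2 = (2*√(⅙ + 6))*2 = (2*√(37/6))*2 = (2*(√222/6))*2 = (√222/3)*2 = 2*√222/3 ≈ 9.9331)
B(R) = 27 (B(R) = 9*3 = 27)
-12561 - B(L) = -12561 - 1*27 = -12561 - 27 = -12588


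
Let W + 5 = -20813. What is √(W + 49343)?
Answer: 5*√1141 ≈ 168.89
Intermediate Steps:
W = -20818 (W = -5 - 20813 = -20818)
√(W + 49343) = √(-20818 + 49343) = √28525 = 5*√1141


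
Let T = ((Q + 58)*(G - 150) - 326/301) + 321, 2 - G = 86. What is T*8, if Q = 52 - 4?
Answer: -58957672/301 ≈ -1.9587e+5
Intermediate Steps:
Q = 48
G = -84 (G = 2 - 1*86 = 2 - 86 = -84)
T = -7369709/301 (T = ((48 + 58)*(-84 - 150) - 326/301) + 321 = (106*(-234) - 326*1/301) + 321 = (-24804 - 326/301) + 321 = -7466330/301 + 321 = -7369709/301 ≈ -24484.)
T*8 = -7369709/301*8 = -58957672/301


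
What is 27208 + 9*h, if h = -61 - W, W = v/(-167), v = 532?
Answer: 4456841/167 ≈ 26688.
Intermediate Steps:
W = -532/167 (W = 532/(-167) = 532*(-1/167) = -532/167 ≈ -3.1856)
h = -9655/167 (h = -61 - 1*(-532/167) = -61 + 532/167 = -9655/167 ≈ -57.814)
27208 + 9*h = 27208 + 9*(-9655/167) = 27208 - 86895/167 = 4456841/167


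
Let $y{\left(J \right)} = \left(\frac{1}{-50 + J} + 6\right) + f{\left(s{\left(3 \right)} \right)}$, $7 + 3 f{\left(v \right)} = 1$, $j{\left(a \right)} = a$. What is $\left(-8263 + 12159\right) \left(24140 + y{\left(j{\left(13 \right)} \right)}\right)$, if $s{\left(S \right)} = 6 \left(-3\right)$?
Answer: $\frac{3480401992}{37} \approx 9.4065 \cdot 10^{7}$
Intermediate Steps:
$s{\left(S \right)} = -18$
$f{\left(v \right)} = -2$ ($f{\left(v \right)} = - \frac{7}{3} + \frac{1}{3} \cdot 1 = - \frac{7}{3} + \frac{1}{3} = -2$)
$y{\left(J \right)} = 4 + \frac{1}{-50 + J}$ ($y{\left(J \right)} = \left(\frac{1}{-50 + J} + 6\right) - 2 = \left(6 + \frac{1}{-50 + J}\right) - 2 = 4 + \frac{1}{-50 + J}$)
$\left(-8263 + 12159\right) \left(24140 + y{\left(j{\left(13 \right)} \right)}\right) = \left(-8263 + 12159\right) \left(24140 + \frac{-199 + 4 \cdot 13}{-50 + 13}\right) = 3896 \left(24140 + \frac{-199 + 52}{-37}\right) = 3896 \left(24140 - - \frac{147}{37}\right) = 3896 \left(24140 + \frac{147}{37}\right) = 3896 \cdot \frac{893327}{37} = \frac{3480401992}{37}$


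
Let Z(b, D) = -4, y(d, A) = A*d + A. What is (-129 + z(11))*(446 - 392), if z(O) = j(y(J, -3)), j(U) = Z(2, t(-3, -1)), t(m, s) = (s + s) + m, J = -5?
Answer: -7182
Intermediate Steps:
y(d, A) = A + A*d
t(m, s) = m + 2*s (t(m, s) = 2*s + m = m + 2*s)
j(U) = -4
z(O) = -4
(-129 + z(11))*(446 - 392) = (-129 - 4)*(446 - 392) = -133*54 = -7182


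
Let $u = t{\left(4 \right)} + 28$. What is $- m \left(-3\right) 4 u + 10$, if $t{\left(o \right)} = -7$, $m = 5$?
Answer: $1270$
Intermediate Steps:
$u = 21$ ($u = -7 + 28 = 21$)
$- m \left(-3\right) 4 u + 10 = \left(-1\right) 5 \left(-3\right) 4 \cdot 21 + 10 = \left(-5\right) \left(-3\right) 4 \cdot 21 + 10 = 15 \cdot 4 \cdot 21 + 10 = 60 \cdot 21 + 10 = 1260 + 10 = 1270$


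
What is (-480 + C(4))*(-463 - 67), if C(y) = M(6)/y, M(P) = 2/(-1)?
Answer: 254665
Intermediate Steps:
M(P) = -2 (M(P) = 2*(-1) = -2)
C(y) = -2/y
(-480 + C(4))*(-463 - 67) = (-480 - 2/4)*(-463 - 67) = (-480 - 2*1/4)*(-530) = (-480 - 1/2)*(-530) = -961/2*(-530) = 254665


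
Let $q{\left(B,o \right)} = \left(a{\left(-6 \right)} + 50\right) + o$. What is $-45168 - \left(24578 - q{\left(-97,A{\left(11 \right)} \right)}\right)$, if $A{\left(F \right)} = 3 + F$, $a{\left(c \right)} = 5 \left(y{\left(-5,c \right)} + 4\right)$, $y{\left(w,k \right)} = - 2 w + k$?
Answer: $-69642$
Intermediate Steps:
$y{\left(w,k \right)} = k - 2 w$
$a{\left(c \right)} = 70 + 5 c$ ($a{\left(c \right)} = 5 \left(\left(c - -10\right) + 4\right) = 5 \left(\left(c + 10\right) + 4\right) = 5 \left(\left(10 + c\right) + 4\right) = 5 \left(14 + c\right) = 70 + 5 c$)
$q{\left(B,o \right)} = 90 + o$ ($q{\left(B,o \right)} = \left(\left(70 + 5 \left(-6\right)\right) + 50\right) + o = \left(\left(70 - 30\right) + 50\right) + o = \left(40 + 50\right) + o = 90 + o$)
$-45168 - \left(24578 - q{\left(-97,A{\left(11 \right)} \right)}\right) = -45168 - \left(24578 - \left(90 + \left(3 + 11\right)\right)\right) = -45168 - \left(24578 - \left(90 + 14\right)\right) = -45168 - \left(24578 - 104\right) = -45168 - 24474 = -69642$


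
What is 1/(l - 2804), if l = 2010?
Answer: -1/794 ≈ -0.0012594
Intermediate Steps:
1/(l - 2804) = 1/(2010 - 2804) = 1/(-794) = -1/794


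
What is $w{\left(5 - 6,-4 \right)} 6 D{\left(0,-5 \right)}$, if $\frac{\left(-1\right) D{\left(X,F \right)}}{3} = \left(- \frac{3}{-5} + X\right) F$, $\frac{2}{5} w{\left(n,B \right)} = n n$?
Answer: $135$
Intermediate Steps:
$w{\left(n,B \right)} = \frac{5 n^{2}}{2}$ ($w{\left(n,B \right)} = \frac{5 n n}{2} = \frac{5 n^{2}}{2}$)
$D{\left(X,F \right)} = - 3 F \left(\frac{3}{5} + X\right)$ ($D{\left(X,F \right)} = - 3 \left(- \frac{3}{-5} + X\right) F = - 3 \left(\left(-3\right) \left(- \frac{1}{5}\right) + X\right) F = - 3 \left(\frac{3}{5} + X\right) F = - 3 F \left(\frac{3}{5} + X\right)$)
$w{\left(5 - 6,-4 \right)} 6 D{\left(0,-5 \right)} = \frac{5 \left(5 - 6\right)^{2}}{2} \cdot 6 \left(\left(- \frac{3}{5}\right) \left(-5\right) \left(3 + 5 \cdot 0\right)\right) = \frac{5 \left(5 - 6\right)^{2}}{2} \cdot 6 \left(\left(- \frac{3}{5}\right) \left(-5\right) \left(3 + 0\right)\right) = \frac{5 \left(-1\right)^{2}}{2} \cdot 6 \left(\left(- \frac{3}{5}\right) \left(-5\right) 3\right) = \frac{5}{2} \cdot 1 \cdot 6 \cdot 9 = \frac{5}{2} \cdot 6 \cdot 9 = 15 \cdot 9 = 135$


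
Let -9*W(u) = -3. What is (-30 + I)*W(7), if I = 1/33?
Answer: -989/99 ≈ -9.9899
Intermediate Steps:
I = 1/33 ≈ 0.030303
W(u) = ⅓ (W(u) = -⅑*(-3) = ⅓)
(-30 + I)*W(7) = (-30 + 1/33)*(⅓) = -989/33*⅓ = -989/99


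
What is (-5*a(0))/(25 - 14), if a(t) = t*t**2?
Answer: 0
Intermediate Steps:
a(t) = t**3
(-5*a(0))/(25 - 14) = (-5*0**3)/(25 - 14) = -5*0/11 = 0*(1/11) = 0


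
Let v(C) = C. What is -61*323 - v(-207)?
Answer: -19496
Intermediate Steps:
-61*323 - v(-207) = -61*323 - 1*(-207) = -19703 + 207 = -19496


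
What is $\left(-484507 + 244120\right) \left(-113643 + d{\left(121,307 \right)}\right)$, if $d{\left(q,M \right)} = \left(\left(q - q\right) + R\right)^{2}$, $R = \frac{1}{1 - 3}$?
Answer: $\frac{109272958977}{4} \approx 2.7318 \cdot 10^{10}$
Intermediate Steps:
$R = - \frac{1}{2}$ ($R = \frac{1}{-2} = - \frac{1}{2} \approx -0.5$)
$d{\left(q,M \right)} = \frac{1}{4}$ ($d{\left(q,M \right)} = \left(\left(q - q\right) - \frac{1}{2}\right)^{2} = \left(0 - \frac{1}{2}\right)^{2} = \left(- \frac{1}{2}\right)^{2} = \frac{1}{4}$)
$\left(-484507 + 244120\right) \left(-113643 + d{\left(121,307 \right)}\right) = \left(-484507 + 244120\right) \left(-113643 + \frac{1}{4}\right) = \left(-240387\right) \left(- \frac{454571}{4}\right) = \frac{109272958977}{4}$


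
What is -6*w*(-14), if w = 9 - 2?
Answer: 588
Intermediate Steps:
w = 7
-6*w*(-14) = -6*7*(-14) = -42*(-14) = 588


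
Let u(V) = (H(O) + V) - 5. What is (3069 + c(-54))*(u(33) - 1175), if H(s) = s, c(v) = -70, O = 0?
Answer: -3439853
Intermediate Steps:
u(V) = -5 + V (u(V) = (0 + V) - 5 = V - 5 = -5 + V)
(3069 + c(-54))*(u(33) - 1175) = (3069 - 70)*((-5 + 33) - 1175) = 2999*(28 - 1175) = 2999*(-1147) = -3439853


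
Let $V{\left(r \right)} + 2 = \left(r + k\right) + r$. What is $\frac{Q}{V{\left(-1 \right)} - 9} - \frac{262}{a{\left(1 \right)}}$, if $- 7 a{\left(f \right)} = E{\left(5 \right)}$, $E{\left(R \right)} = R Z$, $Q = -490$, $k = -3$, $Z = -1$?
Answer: $- \frac{13447}{40} \approx -336.17$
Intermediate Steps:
$E{\left(R \right)} = - R$ ($E{\left(R \right)} = R \left(-1\right) = - R$)
$a{\left(f \right)} = \frac{5}{7}$ ($a{\left(f \right)} = - \frac{\left(-1\right) 5}{7} = \left(- \frac{1}{7}\right) \left(-5\right) = \frac{5}{7}$)
$V{\left(r \right)} = -5 + 2 r$ ($V{\left(r \right)} = -2 + \left(\left(r - 3\right) + r\right) = -2 + \left(\left(-3 + r\right) + r\right) = -2 + \left(-3 + 2 r\right) = -5 + 2 r$)
$\frac{Q}{V{\left(-1 \right)} - 9} - \frac{262}{a{\left(1 \right)}} = - \frac{490}{\left(-5 + 2 \left(-1\right)\right) - 9} - \frac{262}{\frac{5}{7}} = - \frac{490}{\left(-5 - 2\right) - 9} - \frac{1834}{5} = - \frac{490}{-7 - 9} - \frac{1834}{5} = - \frac{490}{-16} - \frac{1834}{5} = \left(-490\right) \left(- \frac{1}{16}\right) - \frac{1834}{5} = \frac{245}{8} - \frac{1834}{5} = - \frac{13447}{40}$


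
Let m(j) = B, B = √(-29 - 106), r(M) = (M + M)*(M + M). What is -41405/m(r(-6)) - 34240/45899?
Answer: -34240/45899 + 8281*I*√15/9 ≈ -0.74599 + 3563.6*I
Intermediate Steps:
r(M) = 4*M² (r(M) = (2*M)*(2*M) = 4*M²)
B = 3*I*√15 (B = √(-135) = 3*I*√15 ≈ 11.619*I)
m(j) = 3*I*√15
-41405/m(r(-6)) - 34240/45899 = -41405*(-I*√15/45) - 34240/45899 = -(-8281)*I*√15/9 - 34240*1/45899 = 8281*I*√15/9 - 34240/45899 = -34240/45899 + 8281*I*√15/9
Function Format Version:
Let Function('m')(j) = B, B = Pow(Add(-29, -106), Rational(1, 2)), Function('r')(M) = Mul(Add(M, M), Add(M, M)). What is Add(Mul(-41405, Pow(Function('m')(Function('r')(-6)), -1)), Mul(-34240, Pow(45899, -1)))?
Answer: Add(Rational(-34240, 45899), Mul(Rational(8281, 9), I, Pow(15, Rational(1, 2)))) ≈ Add(-0.74599, Mul(3563.6, I))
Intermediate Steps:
Function('r')(M) = Mul(4, Pow(M, 2)) (Function('r')(M) = Mul(Mul(2, M), Mul(2, M)) = Mul(4, Pow(M, 2)))
B = Mul(3, I, Pow(15, Rational(1, 2))) (B = Pow(-135, Rational(1, 2)) = Mul(3, I, Pow(15, Rational(1, 2))) ≈ Mul(11.619, I))
Function('m')(j) = Mul(3, I, Pow(15, Rational(1, 2)))
Add(Mul(-41405, Pow(Function('m')(Function('r')(-6)), -1)), Mul(-34240, Pow(45899, -1))) = Add(Mul(-41405, Pow(Mul(3, I, Pow(15, Rational(1, 2))), -1)), Mul(-34240, Pow(45899, -1))) = Add(Mul(-41405, Mul(Rational(-1, 45), I, Pow(15, Rational(1, 2)))), Mul(-34240, Rational(1, 45899))) = Add(Mul(Rational(8281, 9), I, Pow(15, Rational(1, 2))), Rational(-34240, 45899)) = Add(Rational(-34240, 45899), Mul(Rational(8281, 9), I, Pow(15, Rational(1, 2))))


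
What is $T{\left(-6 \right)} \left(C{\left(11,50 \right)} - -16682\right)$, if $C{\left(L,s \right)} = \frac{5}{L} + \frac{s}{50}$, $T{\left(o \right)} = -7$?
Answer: $- \frac{1284626}{11} \approx -1.1678 \cdot 10^{5}$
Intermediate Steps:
$C{\left(L,s \right)} = \frac{5}{L} + \frac{s}{50}$ ($C{\left(L,s \right)} = \frac{5}{L} + s \frac{1}{50} = \frac{5}{L} + \frac{s}{50}$)
$T{\left(-6 \right)} \left(C{\left(11,50 \right)} - -16682\right) = - 7 \left(\left(\frac{5}{11} + \frac{1}{50} \cdot 50\right) - -16682\right) = - 7 \left(\left(5 \cdot \frac{1}{11} + 1\right) + 16682\right) = - 7 \left(\left(\frac{5}{11} + 1\right) + 16682\right) = - 7 \left(\frac{16}{11} + 16682\right) = \left(-7\right) \frac{183518}{11} = - \frac{1284626}{11}$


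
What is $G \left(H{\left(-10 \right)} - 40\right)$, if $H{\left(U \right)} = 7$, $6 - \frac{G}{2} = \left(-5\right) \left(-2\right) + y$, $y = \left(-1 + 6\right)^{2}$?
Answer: $1914$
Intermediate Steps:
$y = 25$ ($y = 5^{2} = 25$)
$G = -58$ ($G = 12 - 2 \left(\left(-5\right) \left(-2\right) + 25\right) = 12 - 2 \left(10 + 25\right) = 12 - 70 = -58$)
$G \left(H{\left(-10 \right)} - 40\right) = - 58 \left(7 - 40\right) = \left(-58\right) \left(-33\right) = 1914$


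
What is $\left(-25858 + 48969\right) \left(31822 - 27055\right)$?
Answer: $110170137$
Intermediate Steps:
$\left(-25858 + 48969\right) \left(31822 - 27055\right) = 23111 \cdot 4767 = 110170137$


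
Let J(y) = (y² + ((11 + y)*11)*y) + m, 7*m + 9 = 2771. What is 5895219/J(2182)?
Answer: 13755511/133928444 ≈ 0.10271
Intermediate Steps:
m = 2762/7 (m = -9/7 + (⅐)*2771 = -9/7 + 2771/7 = 2762/7 ≈ 394.57)
J(y) = 2762/7 + y² + y*(121 + 11*y) (J(y) = (y² + ((11 + y)*11)*y) + 2762/7 = (y² + (121 + 11*y)*y) + 2762/7 = (y² + y*(121 + 11*y)) + 2762/7 = 2762/7 + y² + y*(121 + 11*y))
5895219/J(2182) = 5895219/(2762/7 + 12*2182² + 121*2182) = 5895219/(2762/7 + 12*4761124 + 264022) = 5895219/(2762/7 + 57133488 + 264022) = 5895219/(401785332/7) = 5895219*(7/401785332) = 13755511/133928444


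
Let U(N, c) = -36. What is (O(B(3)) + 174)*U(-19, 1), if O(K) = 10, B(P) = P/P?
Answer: -6624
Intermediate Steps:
B(P) = 1
(O(B(3)) + 174)*U(-19, 1) = (10 + 174)*(-36) = 184*(-36) = -6624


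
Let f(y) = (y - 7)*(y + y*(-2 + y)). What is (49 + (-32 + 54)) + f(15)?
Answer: 1751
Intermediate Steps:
f(y) = (-7 + y)*(y + y*(-2 + y))
(49 + (-32 + 54)) + f(15) = (49 + (-32 + 54)) + 15*(7 + 15² - 8*15) = (49 + 22) + 15*(7 + 225 - 120) = 71 + 15*112 = 71 + 1680 = 1751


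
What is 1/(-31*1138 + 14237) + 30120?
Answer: 633754919/21041 ≈ 30120.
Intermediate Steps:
1/(-31*1138 + 14237) + 30120 = 1/(-35278 + 14237) + 30120 = 1/(-21041) + 30120 = -1/21041 + 30120 = 633754919/21041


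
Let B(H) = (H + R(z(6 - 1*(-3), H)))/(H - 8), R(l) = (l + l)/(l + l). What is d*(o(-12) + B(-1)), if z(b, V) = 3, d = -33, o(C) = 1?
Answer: -33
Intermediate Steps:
R(l) = 1 (R(l) = (2*l)/((2*l)) = (2*l)*(1/(2*l)) = 1)
B(H) = (1 + H)/(-8 + H) (B(H) = (H + 1)/(H - 8) = (1 + H)/(-8 + H))
d*(o(-12) + B(-1)) = -33*(1 + (1 - 1)/(-8 - 1)) = -33*(1 + 0/(-9)) = -33*(1 - 1/9*0) = -33*(1 + 0) = -33*1 = -33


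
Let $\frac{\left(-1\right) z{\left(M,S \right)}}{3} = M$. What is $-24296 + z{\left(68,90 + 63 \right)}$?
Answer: $-24500$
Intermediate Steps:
$z{\left(M,S \right)} = - 3 M$
$-24296 + z{\left(68,90 + 63 \right)} = -24296 - 204 = -24500$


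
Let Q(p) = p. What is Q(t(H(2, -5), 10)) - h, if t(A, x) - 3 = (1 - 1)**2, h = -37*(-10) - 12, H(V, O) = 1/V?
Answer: -355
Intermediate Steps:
h = 358 (h = 370 - 12 = 358)
t(A, x) = 3 (t(A, x) = 3 + (1 - 1)**2 = 3 + 0**2 = 3 + 0 = 3)
Q(t(H(2, -5), 10)) - h = 3 - 1*358 = 3 - 358 = -355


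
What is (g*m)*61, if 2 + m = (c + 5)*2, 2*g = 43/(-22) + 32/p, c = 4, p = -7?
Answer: -245220/77 ≈ -3184.7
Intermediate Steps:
g = -1005/308 (g = (43/(-22) + 32/(-7))/2 = (43*(-1/22) + 32*(-⅐))/2 = (-43/22 - 32/7)/2 = (½)*(-1005/154) = -1005/308 ≈ -3.2630)
m = 16 (m = -2 + (4 + 5)*2 = -2 + 9*2 = -2 + 18 = 16)
(g*m)*61 = -1005/308*16*61 = -4020/77*61 = -245220/77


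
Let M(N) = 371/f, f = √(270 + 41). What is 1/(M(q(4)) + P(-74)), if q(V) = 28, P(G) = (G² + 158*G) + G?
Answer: -1956190/12304297459 - 371*√311/12304297459 ≈ -0.00015952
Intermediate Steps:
P(G) = G² + 159*G
f = √311 ≈ 17.635
M(N) = 371*√311/311 (M(N) = 371/(√311) = 371*(√311/311) = 371*√311/311)
1/(M(q(4)) + P(-74)) = 1/(371*√311/311 - 74*(159 - 74)) = 1/(371*√311/311 - 74*85) = 1/(371*√311/311 - 6290) = 1/(-6290 + 371*√311/311)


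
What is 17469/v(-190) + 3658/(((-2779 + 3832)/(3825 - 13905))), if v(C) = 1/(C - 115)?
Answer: -627478225/117 ≈ -5.3631e+6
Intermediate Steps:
v(C) = 1/(-115 + C)
17469/v(-190) + 3658/(((-2779 + 3832)/(3825 - 13905))) = 17469/(1/(-115 - 190)) + 3658/(((-2779 + 3832)/(3825 - 13905))) = 17469/(1/(-305)) + 3658/((1053/(-10080))) = 17469/(-1/305) + 3658/((1053*(-1/10080))) = 17469*(-305) + 3658/(-117/1120) = -5328045 + 3658*(-1120/117) = -5328045 - 4096960/117 = -627478225/117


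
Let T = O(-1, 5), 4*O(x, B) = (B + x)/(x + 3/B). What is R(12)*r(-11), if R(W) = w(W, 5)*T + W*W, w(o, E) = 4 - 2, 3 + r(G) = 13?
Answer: 1390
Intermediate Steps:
r(G) = 10 (r(G) = -3 + 13 = 10)
w(o, E) = 2
O(x, B) = (B + x)/(4*(x + 3/B)) (O(x, B) = ((B + x)/(x + 3/B))/4 = (B + x)/(4*(x + 3/B)))
T = -5/2 (T = (¼)*5*(5 - 1)/(3 + 5*(-1)) = (¼)*5*4/(3 - 5) = (¼)*5*4/(-2) = (¼)*5*(-½)*4 = -5/2 ≈ -2.5000)
R(W) = -5 + W² (R(W) = 2*(-5/2) + W*W = -5 + W²)
R(12)*r(-11) = (-5 + 12²)*10 = (-5 + 144)*10 = 139*10 = 1390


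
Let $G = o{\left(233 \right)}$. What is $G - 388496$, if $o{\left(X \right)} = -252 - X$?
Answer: $-388981$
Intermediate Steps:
$G = -485$ ($G = -252 - 233 = -485$)
$G - 388496 = -485 - 388496 = -388981$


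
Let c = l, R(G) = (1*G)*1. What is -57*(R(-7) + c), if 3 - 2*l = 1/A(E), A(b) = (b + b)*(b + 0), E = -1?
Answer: 1311/4 ≈ 327.75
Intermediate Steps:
R(G) = G (R(G) = G*1 = G)
A(b) = 2*b² (A(b) = (2*b)*b = 2*b²)
l = 5/4 (l = 3/2 - 1/(2*(2*(-1)²)) = 3/2 - 1/(2*(2*1)) = 3/2 - ½/2 = 3/2 - ½*½ = 3/2 - ¼ = 5/4 ≈ 1.2500)
c = 5/4 ≈ 1.2500
-57*(R(-7) + c) = -57*(-7 + 5/4) = -57*(-23/4) = 1311/4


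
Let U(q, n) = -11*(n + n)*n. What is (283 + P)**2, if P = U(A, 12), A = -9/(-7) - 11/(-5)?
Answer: 8323225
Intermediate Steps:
A = 122/35 (A = -9*(-1/7) - 11*(-1/5) = 9/7 + 11/5 = 122/35 ≈ 3.4857)
U(q, n) = -22*n**2 (U(q, n) = -11*2*n*n = -22*n**2)
P = -3168 (P = -22*12**2 = -22*144 = -3168)
(283 + P)**2 = (283 - 3168)**2 = (-2885)**2 = 8323225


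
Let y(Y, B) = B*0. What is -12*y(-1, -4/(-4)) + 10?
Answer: 10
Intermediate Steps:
y(Y, B) = 0
-12*y(-1, -4/(-4)) + 10 = -12*0 + 10 = 0 + 10 = 10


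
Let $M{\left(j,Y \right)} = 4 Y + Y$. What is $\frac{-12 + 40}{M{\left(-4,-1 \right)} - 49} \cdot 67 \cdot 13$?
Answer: $- \frac{12194}{27} \approx -451.63$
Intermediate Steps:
$M{\left(j,Y \right)} = 5 Y$
$\frac{-12 + 40}{M{\left(-4,-1 \right)} - 49} \cdot 67 \cdot 13 = \frac{-12 + 40}{5 \left(-1\right) - 49} \cdot 67 \cdot 13 = \frac{28}{-5 - 49} \cdot 67 \cdot 13 = \frac{28}{-54} \cdot 67 \cdot 13 = 28 \left(- \frac{1}{54}\right) 67 \cdot 13 = \left(- \frac{14}{27}\right) 67 \cdot 13 = \left(- \frac{938}{27}\right) 13 = - \frac{12194}{27}$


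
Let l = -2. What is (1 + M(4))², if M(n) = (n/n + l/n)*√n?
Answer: 4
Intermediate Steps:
M(n) = √n*(1 - 2/n) (M(n) = (n/n - 2/n)*√n = (1 - 2/n)*√n = √n*(1 - 2/n))
(1 + M(4))² = (1 + (-2 + 4)/√4)² = (1 + (½)*2)² = (1 + 1)² = 2² = 4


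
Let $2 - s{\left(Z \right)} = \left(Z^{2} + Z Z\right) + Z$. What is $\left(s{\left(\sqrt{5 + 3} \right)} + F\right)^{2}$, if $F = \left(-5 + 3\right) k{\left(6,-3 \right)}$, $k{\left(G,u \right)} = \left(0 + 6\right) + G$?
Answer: $1452 + 152 \sqrt{2} \approx 1667.0$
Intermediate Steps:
$s{\left(Z \right)} = 2 - Z - 2 Z^{2}$ ($s{\left(Z \right)} = 2 - \left(\left(Z^{2} + Z Z\right) + Z\right) = 2 - \left(\left(Z^{2} + Z^{2}\right) + Z\right) = 2 - \left(2 Z^{2} + Z\right) = 2 - \left(Z + 2 Z^{2}\right) = 2 - Z - 2 Z^{2}$)
$k{\left(G,u \right)} = 6 + G$
$F = -24$ ($F = \left(-5 + 3\right) \left(6 + 6\right) = \left(-2\right) 12 = -24$)
$\left(s{\left(\sqrt{5 + 3} \right)} + F\right)^{2} = \left(\left(2 - \sqrt{5 + 3} - 2 \left(\sqrt{5 + 3}\right)^{2}\right) - 24\right)^{2} = \left(\left(2 - \sqrt{8} - 2 \left(\sqrt{8}\right)^{2}\right) - 24\right)^{2} = \left(\left(2 - 2 \sqrt{2} - 2 \left(2 \sqrt{2}\right)^{2}\right) - 24\right)^{2} = \left(\left(2 - 2 \sqrt{2} - 16\right) - 24\right)^{2} = \left(\left(-14 - 2 \sqrt{2}\right) - 24\right)^{2} = \left(-38 - 2 \sqrt{2}\right)^{2}$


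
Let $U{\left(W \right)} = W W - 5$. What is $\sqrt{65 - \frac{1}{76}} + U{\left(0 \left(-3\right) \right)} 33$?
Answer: $-165 + \frac{\sqrt{93841}}{38} \approx -156.94$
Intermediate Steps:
$U{\left(W \right)} = -5 + W^{2}$ ($U{\left(W \right)} = W^{2} - 5 = -5 + W^{2}$)
$\sqrt{65 - \frac{1}{76}} + U{\left(0 \left(-3\right) \right)} 33 = \sqrt{65 - \frac{1}{76}} + \left(-5 + \left(0 \left(-3\right)\right)^{2}\right) 33 = \sqrt{65 - \frac{1}{76}} + \left(-5 + 0^{2}\right) 33 = \sqrt{65 - \frac{1}{76}} + \left(-5 + 0\right) 33 = \sqrt{\frac{4939}{76}} - 165 = \frac{\sqrt{93841}}{38} - 165 = -165 + \frac{\sqrt{93841}}{38}$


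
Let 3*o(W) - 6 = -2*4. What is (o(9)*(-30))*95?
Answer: 1900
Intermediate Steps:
o(W) = -2/3 (o(W) = 2 + (-2*4)/3 = 2 + (1/3)*(-8) = 2 - 8/3 = -2/3)
(o(9)*(-30))*95 = -2/3*(-30)*95 = 20*95 = 1900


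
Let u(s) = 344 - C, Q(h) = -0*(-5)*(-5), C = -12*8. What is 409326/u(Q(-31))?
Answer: 204663/220 ≈ 930.29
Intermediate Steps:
C = -96
Q(h) = 0 (Q(h) = -0*(-5) = -1*0 = 0)
u(s) = 440 (u(s) = 344 - 1*(-96) = 344 + 96 = 440)
409326/u(Q(-31)) = 409326/440 = 409326*(1/440) = 204663/220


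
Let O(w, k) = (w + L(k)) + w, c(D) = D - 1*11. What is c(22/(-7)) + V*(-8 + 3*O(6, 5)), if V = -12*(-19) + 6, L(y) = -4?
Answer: 26109/7 ≈ 3729.9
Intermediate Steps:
V = 234 (V = 228 + 6 = 234)
c(D) = -11 + D (c(D) = D - 11 = -11 + D)
O(w, k) = -4 + 2*w (O(w, k) = (w - 4) + w = (-4 + w) + w = -4 + 2*w)
c(22/(-7)) + V*(-8 + 3*O(6, 5)) = (-11 + 22/(-7)) + 234*(-8 + 3*(-4 + 2*6)) = (-11 + 22*(-⅐)) + 234*(-8 + 3*(-4 + 12)) = (-11 - 22/7) + 234*(-8 + 3*8) = -99/7 + 234*(-8 + 24) = -99/7 + 234*16 = -99/7 + 3744 = 26109/7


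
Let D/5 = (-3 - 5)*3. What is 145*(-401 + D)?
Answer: -75545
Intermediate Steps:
D = -120 (D = 5*((-3 - 5)*3) = 5*(-8*3) = 5*(-24) = -120)
145*(-401 + D) = 145*(-401 - 120) = 145*(-521) = -75545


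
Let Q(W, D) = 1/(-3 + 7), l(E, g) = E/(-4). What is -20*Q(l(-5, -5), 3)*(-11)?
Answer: 55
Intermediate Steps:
l(E, g) = -E/4 (l(E, g) = E*(-¼) = -E/4)
Q(W, D) = ¼ (Q(W, D) = 1/4 = ¼)
-20*Q(l(-5, -5), 3)*(-11) = -20*¼*(-11) = -5*(-11) = 55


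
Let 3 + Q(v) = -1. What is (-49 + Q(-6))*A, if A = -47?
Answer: 2491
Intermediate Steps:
Q(v) = -4 (Q(v) = -3 - 1 = -4)
(-49 + Q(-6))*A = (-49 - 4)*(-47) = -53*(-47) = 2491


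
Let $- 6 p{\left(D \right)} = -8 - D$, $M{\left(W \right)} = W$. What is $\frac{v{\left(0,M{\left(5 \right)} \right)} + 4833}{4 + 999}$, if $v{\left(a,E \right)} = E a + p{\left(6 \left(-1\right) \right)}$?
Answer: $\frac{14500}{3009} \approx 4.8189$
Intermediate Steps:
$p{\left(D \right)} = \frac{4}{3} + \frac{D}{6}$ ($p{\left(D \right)} = - \frac{-8 - D}{6} = \frac{4}{3} + \frac{D}{6}$)
$v{\left(a,E \right)} = \frac{1}{3} + E a$ ($v{\left(a,E \right)} = E a + \left(\frac{4}{3} + \frac{6 \left(-1\right)}{6}\right) = E a + \left(\frac{4}{3} + \frac{1}{6} \left(-6\right)\right) = E a + \left(\frac{4}{3} - 1\right) = E a + \frac{1}{3} = \frac{1}{3} + E a$)
$\frac{v{\left(0,M{\left(5 \right)} \right)} + 4833}{4 + 999} = \frac{\left(\frac{1}{3} + 5 \cdot 0\right) + 4833}{4 + 999} = \frac{\left(\frac{1}{3} + 0\right) + 4833}{1003} = \left(\frac{1}{3} + 4833\right) \frac{1}{1003} = \frac{14500}{3} \cdot \frac{1}{1003} = \frac{14500}{3009}$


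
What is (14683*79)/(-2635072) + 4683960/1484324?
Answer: 2655204957763/977825152832 ≈ 2.7154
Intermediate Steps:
(14683*79)/(-2635072) + 4683960/1484324 = 1159957*(-1/2635072) + 4683960*(1/1484324) = -1159957/2635072 + 1170990/371081 = 2655204957763/977825152832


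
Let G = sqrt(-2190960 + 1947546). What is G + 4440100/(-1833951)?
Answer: -634300/261993 + 3*I*sqrt(27046) ≈ -2.4211 + 493.37*I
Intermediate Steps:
G = 3*I*sqrt(27046) (G = sqrt(-243414) = 3*I*sqrt(27046) ≈ 493.37*I)
G + 4440100/(-1833951) = 3*I*sqrt(27046) + 4440100/(-1833951) = 3*I*sqrt(27046) + 4440100*(-1/1833951) = 3*I*sqrt(27046) - 634300/261993 = -634300/261993 + 3*I*sqrt(27046)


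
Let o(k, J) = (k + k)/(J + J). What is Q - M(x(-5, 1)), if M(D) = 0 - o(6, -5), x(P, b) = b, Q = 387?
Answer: 1929/5 ≈ 385.80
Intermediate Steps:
o(k, J) = k/J (o(k, J) = (2*k)/((2*J)) = (2*k)*(1/(2*J)) = k/J)
M(D) = 6/5 (M(D) = 0 - 6/(-5) = 0 - 6*(-1)/5 = 0 - 1*(-6/5) = 0 + 6/5 = 6/5)
Q - M(x(-5, 1)) = 387 - 1*6/5 = 387 - 6/5 = 1929/5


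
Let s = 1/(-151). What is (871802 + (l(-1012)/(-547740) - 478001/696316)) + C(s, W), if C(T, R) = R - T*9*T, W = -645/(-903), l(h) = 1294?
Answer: 13267547426822305712033/15218532471236220 ≈ 8.7180e+5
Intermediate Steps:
s = -1/151 ≈ -0.0066225
W = 5/7 (W = -645*(-1/903) = 5/7 ≈ 0.71429)
C(T, R) = R - 9*T² (C(T, R) = R - 9*T*T = R - 9*T²)
(871802 + (l(-1012)/(-547740) - 478001/696316)) + C(s, W) = (871802 + (1294/(-547740) - 478001/696316)) + (5/7 - 9*(-1/151)²) = (871802 + (1294*(-1/547740) - 478001*1/696316)) + (5/7 - 9*1/22801) = (871802 + (-647/273870 - 478001/696316)) + (5/7 - 9/22801) = (871802 - 65680325161/95350031460) + 113942/159607 = 83126282446565759/95350031460 + 113942/159607 = 13267547426822305712033/15218532471236220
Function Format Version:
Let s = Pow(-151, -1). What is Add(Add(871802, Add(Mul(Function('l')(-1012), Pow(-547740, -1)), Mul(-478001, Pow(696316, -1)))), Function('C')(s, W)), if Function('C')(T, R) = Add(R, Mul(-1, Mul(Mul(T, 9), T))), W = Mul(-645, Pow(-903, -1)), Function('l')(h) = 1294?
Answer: Rational(13267547426822305712033, 15218532471236220) ≈ 8.7180e+5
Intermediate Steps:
s = Rational(-1, 151) ≈ -0.0066225
W = Rational(5, 7) (W = Mul(-645, Rational(-1, 903)) = Rational(5, 7) ≈ 0.71429)
Function('C')(T, R) = Add(R, Mul(-9, Pow(T, 2))) (Function('C')(T, R) = Add(R, Mul(-1, Mul(Mul(9, T), T))) = Add(R, Mul(-1, Mul(9, Pow(T, 2)))) = Add(R, Mul(-9, Pow(T, 2))))
Add(Add(871802, Add(Mul(Function('l')(-1012), Pow(-547740, -1)), Mul(-478001, Pow(696316, -1)))), Function('C')(s, W)) = Add(Add(871802, Add(Mul(1294, Pow(-547740, -1)), Mul(-478001, Pow(696316, -1)))), Add(Rational(5, 7), Mul(-9, Pow(Rational(-1, 151), 2)))) = Add(Add(871802, Add(Mul(1294, Rational(-1, 547740)), Mul(-478001, Rational(1, 696316)))), Add(Rational(5, 7), Mul(-9, Rational(1, 22801)))) = Add(Add(871802, Add(Rational(-647, 273870), Rational(-478001, 696316))), Add(Rational(5, 7), Rational(-9, 22801))) = Add(Add(871802, Rational(-65680325161, 95350031460)), Rational(113942, 159607)) = Add(Rational(83126282446565759, 95350031460), Rational(113942, 159607)) = Rational(13267547426822305712033, 15218532471236220)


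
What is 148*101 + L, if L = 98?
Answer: 15046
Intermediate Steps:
148*101 + L = 148*101 + 98 = 14948 + 98 = 15046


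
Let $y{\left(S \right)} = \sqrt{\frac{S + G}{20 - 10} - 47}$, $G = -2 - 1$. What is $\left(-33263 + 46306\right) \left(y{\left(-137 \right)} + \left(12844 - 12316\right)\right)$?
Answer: $6886704 + 13043 i \sqrt{61} \approx 6.8867 \cdot 10^{6} + 1.0187 \cdot 10^{5} i$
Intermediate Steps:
$G = -3$
$y{\left(S \right)} = \sqrt{- \frac{473}{10} + \frac{S}{10}}$ ($y{\left(S \right)} = \sqrt{\frac{S - 3}{20 - 10} - 47} = \sqrt{\frac{-3 + S}{10} - 47} = \sqrt{\left(-3 + S\right) \frac{1}{10} - 47} = \sqrt{\left(- \frac{3}{10} + \frac{S}{10}\right) - 47} = \sqrt{- \frac{473}{10} + \frac{S}{10}}$)
$\left(-33263 + 46306\right) \left(y{\left(-137 \right)} + \left(12844 - 12316\right)\right) = \left(-33263 + 46306\right) \left(\frac{\sqrt{-4730 + 10 \left(-137\right)}}{10} + \left(12844 - 12316\right)\right) = 13043 \left(\frac{\sqrt{-4730 - 1370}}{10} + 528\right) = 13043 \left(\frac{\sqrt{-6100}}{10} + 528\right) = 13043 \left(\frac{10 i \sqrt{61}}{10} + 528\right) = 13043 \left(i \sqrt{61} + 528\right) = 13043 \left(528 + i \sqrt{61}\right) = 6886704 + 13043 i \sqrt{61}$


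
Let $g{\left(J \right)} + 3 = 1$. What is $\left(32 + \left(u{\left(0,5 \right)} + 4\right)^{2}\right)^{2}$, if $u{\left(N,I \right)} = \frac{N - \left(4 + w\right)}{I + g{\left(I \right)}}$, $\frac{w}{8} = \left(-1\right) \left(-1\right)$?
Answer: $1024$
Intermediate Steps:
$g{\left(J \right)} = -2$ ($g{\left(J \right)} = -3 + 1 = -2$)
$w = 8$ ($w = 8 \left(\left(-1\right) \left(-1\right)\right) = 8 \cdot 1 = 8$)
$u{\left(N,I \right)} = \frac{-12 + N}{-2 + I}$ ($u{\left(N,I \right)} = \frac{N - 12}{I - 2} = \frac{N - 12}{-2 + I} = \frac{-12 + N}{-2 + I}$)
$\left(32 + \left(u{\left(0,5 \right)} + 4\right)^{2}\right)^{2} = \left(32 + \left(\frac{-12 + 0}{-2 + 5} + 4\right)^{2}\right)^{2} = \left(32 + \left(\frac{1}{3} \left(-12\right) + 4\right)^{2}\right)^{2} = \left(32 + \left(-4 + 4\right)^{2}\right)^{2} = \left(32 + 0^{2}\right)^{2} = \left(32 + 0\right)^{2} = 32^{2} = 1024$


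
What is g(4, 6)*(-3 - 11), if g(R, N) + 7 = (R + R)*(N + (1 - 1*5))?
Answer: -126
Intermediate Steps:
g(R, N) = -7 + 2*R*(-4 + N) (g(R, N) = -7 + (R + R)*(N + (1 - 1*5)) = -7 + (2*R)*(N + (1 - 5)) = -7 + (2*R)*(N - 4) = -7 + (2*R)*(-4 + N) = -7 + 2*R*(-4 + N))
g(4, 6)*(-3 - 11) = (-7 - 8*4 + 2*6*4)*(-3 - 11) = (-7 - 32 + 48)*(-14) = 9*(-14) = -126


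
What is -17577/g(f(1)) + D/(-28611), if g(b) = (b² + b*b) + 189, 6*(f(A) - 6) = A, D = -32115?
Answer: -2966299727/45501027 ≈ -65.192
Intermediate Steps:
f(A) = 6 + A/6
g(b) = 189 + 2*b² (g(b) = (b² + b²) + 189 = 2*b² + 189 = 189 + 2*b²)
-17577/g(f(1)) + D/(-28611) = -17577/(189 + 2*(6 + (⅙)*1)²) - 32115/(-28611) = -17577/(189 + 2*(6 + ⅙)²) - 32115*(-1/28611) = -17577/(189 + 2*(37/6)²) + 10705/9537 = -17577/(189 + 2*(1369/36)) + 10705/9537 = -17577/(189 + 1369/18) + 10705/9537 = -17577/4771/18 + 10705/9537 = -17577*18/4771 + 10705/9537 = -316386/4771 + 10705/9537 = -2966299727/45501027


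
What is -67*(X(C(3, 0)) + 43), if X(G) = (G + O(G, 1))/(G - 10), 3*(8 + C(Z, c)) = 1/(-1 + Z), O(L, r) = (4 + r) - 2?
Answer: -310210/107 ≈ -2899.2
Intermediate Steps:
O(L, r) = 2 + r
C(Z, c) = -8 + 1/(3*(-1 + Z))
X(G) = (3 + G)/(-10 + G) (X(G) = (G + (2 + 1))/(G - 10) = (G + 3)/(-10 + G) = (3 + G)/(-10 + G))
-67*(X(C(3, 0)) + 43) = -67*((3 + (25 - 24*3)/(3*(-1 + 3)))/(-10 + (25 - 24*3)/(3*(-1 + 3))) + 43) = -67*((3 + (⅓)*(25 - 72)/2)/(-10 + (⅓)*(25 - 72)/2) + 43) = -67*((3 + (⅓)*(½)*(-47))/(-10 + (⅓)*(½)*(-47)) + 43) = -67*((3 - 47/6)/(-10 - 47/6) + 43) = -67*(-29/6/(-107/6) + 43) = -67*(-6/107*(-29/6) + 43) = -67*(29/107 + 43) = -67*4630/107 = -310210/107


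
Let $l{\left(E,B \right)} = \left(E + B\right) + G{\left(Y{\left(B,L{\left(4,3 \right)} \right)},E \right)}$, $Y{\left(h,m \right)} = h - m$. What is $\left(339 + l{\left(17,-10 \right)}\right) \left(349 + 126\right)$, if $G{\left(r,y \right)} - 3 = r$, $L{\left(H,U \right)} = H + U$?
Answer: $157700$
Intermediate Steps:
$G{\left(r,y \right)} = 3 + r$
$l{\left(E,B \right)} = -4 + E + 2 B$ ($l{\left(E,B \right)} = \left(E + B\right) + \left(3 + \left(B - \left(4 + 3\right)\right)\right) = \left(B + E\right) + \left(3 + \left(B - 7\right)\right) = \left(B + E\right) + \left(3 + \left(-7 + B\right)\right) = \left(B + E\right) + \left(-4 + B\right) = -4 + E + 2 B$)
$\left(339 + l{\left(17,-10 \right)}\right) \left(349 + 126\right) = \left(339 + \left(-4 + 17 + 2 \left(-10\right)\right)\right) \left(349 + 126\right) = \left(339 - 7\right) 475 = 332 \cdot 475 = 157700$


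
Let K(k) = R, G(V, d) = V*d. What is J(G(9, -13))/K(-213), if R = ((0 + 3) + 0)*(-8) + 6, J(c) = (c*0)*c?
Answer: 0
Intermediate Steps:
J(c) = 0 (J(c) = 0*c = 0)
R = -18 (R = (3 + 0)*(-8) + 6 = 3*(-8) + 6 = -24 + 6 = -18)
K(k) = -18
J(G(9, -13))/K(-213) = 0/(-18) = 0*(-1/18) = 0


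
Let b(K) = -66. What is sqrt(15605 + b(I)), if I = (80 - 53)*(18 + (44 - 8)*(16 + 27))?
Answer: sqrt(15539) ≈ 124.66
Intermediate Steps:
I = 42282 (I = 27*(18 + 36*43) = 27*(18 + 1548) = 27*1566 = 42282)
sqrt(15605 + b(I)) = sqrt(15605 - 66) = sqrt(15539)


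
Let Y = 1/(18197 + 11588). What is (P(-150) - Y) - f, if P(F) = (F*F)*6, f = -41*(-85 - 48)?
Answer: 3858557394/29785 ≈ 1.2955e+5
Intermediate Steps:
f = 5453 (f = -41*(-133) = 5453)
Y = 1/29785 ≈ 3.3574e-5
P(F) = 6*F**2 (P(F) = F**2*6 = 6*F**2)
(P(-150) - Y) - f = (6*(-150)**2 - 1*1/29785) - 1*5453 = (6*22500 - 1/29785) - 5453 = (135000 - 1/29785) - 5453 = 4020974999/29785 - 5453 = 3858557394/29785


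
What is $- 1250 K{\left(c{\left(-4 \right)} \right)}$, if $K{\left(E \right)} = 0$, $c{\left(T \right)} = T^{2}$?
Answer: $0$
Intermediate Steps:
$- 1250 K{\left(c{\left(-4 \right)} \right)} = \left(-1250\right) 0 = 0$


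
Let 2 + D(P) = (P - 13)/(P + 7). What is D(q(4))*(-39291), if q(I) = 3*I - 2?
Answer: 1453767/17 ≈ 85516.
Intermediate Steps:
q(I) = -2 + 3*I
D(P) = -2 + (-13 + P)/(7 + P) (D(P) = -2 + (P - 13)/(P + 7) = -2 + (-13 + P)/(7 + P))
D(q(4))*(-39291) = ((-27 - (-2 + 3*4))/(7 + (-2 + 3*4)))*(-39291) = ((-27 - (-2 + 12))/(7 + (-2 + 12)))*(-39291) = ((-27 - 1*10)/(7 + 10))*(-39291) = ((-27 - 10)/17)*(-39291) = ((1/17)*(-37))*(-39291) = -37/17*(-39291) = 1453767/17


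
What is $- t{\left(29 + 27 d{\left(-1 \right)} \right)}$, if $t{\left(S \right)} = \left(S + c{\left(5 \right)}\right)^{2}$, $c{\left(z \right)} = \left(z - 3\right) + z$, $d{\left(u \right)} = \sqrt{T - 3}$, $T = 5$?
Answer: $-2754 - 1944 \sqrt{2} \approx -5503.2$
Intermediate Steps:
$d{\left(u \right)} = \sqrt{2}$ ($d{\left(u \right)} = \sqrt{5 - 3} = \sqrt{2}$)
$c{\left(z \right)} = -3 + 2 z$ ($c{\left(z \right)} = \left(-3 + z\right) + z = -3 + 2 z$)
$t{\left(S \right)} = \left(7 + S\right)^{2}$ ($t{\left(S \right)} = \left(S + \left(-3 + 2 \cdot 5\right)\right)^{2} = \left(S + \left(-3 + 10\right)\right)^{2} = \left(S + 7\right)^{2} = \left(7 + S\right)^{2}$)
$- t{\left(29 + 27 d{\left(-1 \right)} \right)} = - \left(7 + \left(29 + 27 \sqrt{2}\right)\right)^{2} = - \left(36 + 27 \sqrt{2}\right)^{2}$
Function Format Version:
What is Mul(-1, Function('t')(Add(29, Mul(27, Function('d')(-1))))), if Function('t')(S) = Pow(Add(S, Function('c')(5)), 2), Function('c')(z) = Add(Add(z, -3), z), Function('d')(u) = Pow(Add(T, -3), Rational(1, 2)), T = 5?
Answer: Add(-2754, Mul(-1944, Pow(2, Rational(1, 2)))) ≈ -5503.2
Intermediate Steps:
Function('d')(u) = Pow(2, Rational(1, 2)) (Function('d')(u) = Pow(Add(5, -3), Rational(1, 2)) = Pow(2, Rational(1, 2)))
Function('c')(z) = Add(-3, Mul(2, z)) (Function('c')(z) = Add(Add(-3, z), z) = Add(-3, Mul(2, z)))
Function('t')(S) = Pow(Add(7, S), 2) (Function('t')(S) = Pow(Add(S, Add(-3, Mul(2, 5))), 2) = Pow(Add(S, Add(-3, 10)), 2) = Pow(Add(S, 7), 2) = Pow(Add(7, S), 2))
Mul(-1, Function('t')(Add(29, Mul(27, Function('d')(-1))))) = Mul(-1, Pow(Add(7, Add(29, Mul(27, Pow(2, Rational(1, 2))))), 2)) = Mul(-1, Pow(Add(36, Mul(27, Pow(2, Rational(1, 2)))), 2))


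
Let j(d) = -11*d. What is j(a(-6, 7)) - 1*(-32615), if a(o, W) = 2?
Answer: 32593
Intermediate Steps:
j(a(-6, 7)) - 1*(-32615) = -11*2 - 1*(-32615) = -22 + 32615 = 32593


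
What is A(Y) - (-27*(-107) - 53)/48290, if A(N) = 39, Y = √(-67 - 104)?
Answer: 940237/24145 ≈ 38.941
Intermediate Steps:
Y = 3*I*√19 (Y = √(-171) = 3*I*√19 ≈ 13.077*I)
A(Y) - (-27*(-107) - 53)/48290 = 39 - (-27*(-107) - 53)/48290 = 39 - (2889 - 53)/48290 = 39 - 2836/48290 = 39 - 1*1418/24145 = 39 - 1418/24145 = 940237/24145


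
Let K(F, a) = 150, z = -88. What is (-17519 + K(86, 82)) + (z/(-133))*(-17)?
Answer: -2311573/133 ≈ -17380.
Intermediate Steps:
(-17519 + K(86, 82)) + (z/(-133))*(-17) = (-17519 + 150) - 88/(-133)*(-17) = -17369 - 88*(-1/133)*(-17) = -17369 + (88/133)*(-17) = -17369 - 1496/133 = -2311573/133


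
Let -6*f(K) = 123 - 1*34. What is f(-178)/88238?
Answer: -89/529428 ≈ -0.00016811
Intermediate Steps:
f(K) = -89/6 (f(K) = -(123 - 1*34)/6 = -(123 - 34)/6 = -⅙*89 = -89/6)
f(-178)/88238 = -89/6/88238 = -89/6*1/88238 = -89/529428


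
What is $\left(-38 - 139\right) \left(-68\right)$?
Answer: $12036$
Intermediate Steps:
$\left(-38 - 139\right) \left(-68\right) = \left(-177\right) \left(-68\right) = 12036$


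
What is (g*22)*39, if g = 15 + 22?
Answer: 31746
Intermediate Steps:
g = 37
(g*22)*39 = (37*22)*39 = 814*39 = 31746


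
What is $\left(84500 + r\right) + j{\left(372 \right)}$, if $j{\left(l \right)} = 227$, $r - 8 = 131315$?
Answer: $216050$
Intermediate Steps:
$r = 131323$ ($r = 8 + 131315 = 131323$)
$\left(84500 + r\right) + j{\left(372 \right)} = \left(84500 + 131323\right) + 227 = 215823 + 227 = 216050$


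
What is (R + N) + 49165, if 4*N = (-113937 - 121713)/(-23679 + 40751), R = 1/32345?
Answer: 54293409271719/1104387680 ≈ 49162.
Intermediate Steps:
R = 1/32345 ≈ 3.0917e-5
N = -117825/34144 (N = ((-113937 - 121713)/(-23679 + 40751))/4 = (-235650/17072)/4 = (-235650*1/17072)/4 = (1/4)*(-117825/8536) = -117825/34144 ≈ -3.4508)
(R + N) + 49165 = (1/32345 - 117825/34144) + 49165 = -3811015481/1104387680 + 49165 = 54293409271719/1104387680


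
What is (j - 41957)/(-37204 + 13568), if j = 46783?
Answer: -127/622 ≈ -0.20418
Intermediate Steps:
(j - 41957)/(-37204 + 13568) = (46783 - 41957)/(-37204 + 13568) = 4826/(-23636) = 4826*(-1/23636) = -127/622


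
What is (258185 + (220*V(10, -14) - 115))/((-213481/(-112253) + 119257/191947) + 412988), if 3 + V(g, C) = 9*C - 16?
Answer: 2436600268043235/4449276293278718 ≈ 0.54764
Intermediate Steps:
V(g, C) = -19 + 9*C (V(g, C) = -3 + (9*C - 16) = -3 + (-16 + 9*C) = -19 + 9*C)
(258185 + (220*V(10, -14) - 115))/((-213481/(-112253) + 119257/191947) + 412988) = (258185 + (220*(-19 + 9*(-14)) - 115))/((-213481/(-112253) + 119257/191947) + 412988) = (258185 + (220*(-19 - 126) - 115))/((-213481*(-1/112253) + 119257*(1/191947)) + 412988) = (258185 + (220*(-145) - 115))/((213481/112253 + 119257/191947) + 412988) = (258185 + (-31900 - 115))/(54363993528/21546626591 + 412988) = (258185 - 32015)/(8898552586557436/21546626591) = 226170*(21546626591/8898552586557436) = 2436600268043235/4449276293278718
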